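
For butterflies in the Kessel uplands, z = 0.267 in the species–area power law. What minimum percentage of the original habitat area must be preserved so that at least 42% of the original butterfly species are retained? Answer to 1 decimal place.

Need (A_new/A_old)^0.267 = 0.42, so A_new/A_old = 0.42^(1/0.267) = 0.42^3.745
ln(A_new/A_old) = ln 0.42 / 0.267 = -0.8675 / 0.267 = -3.2491
A_new/A_old = e^-3.2491 ≈ 0.03881

3.9%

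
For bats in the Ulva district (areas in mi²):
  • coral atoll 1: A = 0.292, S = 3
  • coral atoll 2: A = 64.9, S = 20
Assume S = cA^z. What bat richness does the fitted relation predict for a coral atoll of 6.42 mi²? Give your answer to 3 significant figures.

z = ln(20/3) / ln(64.9/0.292) = 1.8971 / 5.4038 = 0.3511
c = 3 / 0.292^0.3511 = 3 / 0.6491 = 4.622
S₃ = 4.622 × 6.42^0.3511 = 4.622 × 1.921 ≈ 8.878

8.88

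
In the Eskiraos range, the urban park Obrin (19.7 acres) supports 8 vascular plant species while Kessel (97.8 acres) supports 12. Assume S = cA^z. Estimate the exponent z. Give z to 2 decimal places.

0.25

Taking logs: ln S = ln c + z ln A, so z = (ln S₂ − ln S₁)/(ln A₂ − ln A₁).
z = ln(12/8) / ln(97.8/19.7) = ln(1.5) / ln(4.964) = 0.4055 / 1.6023 = 0.2531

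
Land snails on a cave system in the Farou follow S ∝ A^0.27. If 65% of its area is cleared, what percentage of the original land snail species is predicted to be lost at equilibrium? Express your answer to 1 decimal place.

24.7%

S_new/S_old = (A_new/A_old)^z = 0.35^0.27
= exp(0.27 × ln 0.35) = exp(0.27 × -1.0498) = exp(-0.2835) ≈ 0.7532
Fraction lost = 1 − 0.7532 = 0.2468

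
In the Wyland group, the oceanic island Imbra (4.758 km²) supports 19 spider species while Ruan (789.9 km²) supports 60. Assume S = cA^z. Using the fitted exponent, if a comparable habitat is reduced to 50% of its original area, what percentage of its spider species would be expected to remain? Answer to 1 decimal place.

z = ln(60/19) / ln(789.9/4.758) = 1.1499 / 5.1121 = 0.2249
S_new/S_old = (A_new/A_old)^z = 0.5^0.2249 = exp(0.2249 × -0.6931) = 0.8556

85.6%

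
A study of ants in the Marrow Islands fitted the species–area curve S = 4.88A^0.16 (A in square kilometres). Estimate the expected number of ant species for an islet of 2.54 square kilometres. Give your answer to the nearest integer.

6 species

S = 4.88 × 2.54^0.16
ln S = ln 4.88 + 0.16 × ln 2.54 = 1.5851 + 0.16 × 0.9322 = 1.7343
S = e^1.7343 ≈ 5.665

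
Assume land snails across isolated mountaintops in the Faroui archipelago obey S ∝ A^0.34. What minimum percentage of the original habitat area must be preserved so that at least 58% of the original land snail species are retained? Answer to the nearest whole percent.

Need (A_new/A_old)^0.34 = 0.58, so A_new/A_old = 0.58^(1/0.34) = 0.58^2.941
ln(A_new/A_old) = ln 0.58 / 0.34 = -0.5447 / 0.34 = -1.6021
A_new/A_old = e^-1.6021 ≈ 0.2015

20%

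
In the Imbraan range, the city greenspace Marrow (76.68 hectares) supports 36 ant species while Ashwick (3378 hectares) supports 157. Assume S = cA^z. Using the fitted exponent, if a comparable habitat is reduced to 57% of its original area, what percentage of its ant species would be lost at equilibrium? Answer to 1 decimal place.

z = ln(157/36) / ln(3378/76.68) = 1.4727 / 3.7854 = 0.3891
S_new/S_old = (A_new/A_old)^z = 0.57^0.3891 = exp(0.3891 × -0.5621) = 0.8036
Fraction lost = 1 − 0.8036 = 0.1964

19.6%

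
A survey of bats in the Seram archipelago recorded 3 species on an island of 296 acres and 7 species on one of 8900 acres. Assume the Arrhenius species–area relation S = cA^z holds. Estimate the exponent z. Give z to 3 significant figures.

Taking logs: ln S = ln c + z ln A, so z = (ln S₂ − ln S₁)/(ln A₂ − ln A₁).
z = ln(7/3) / ln(8900/296) = ln(2.333) / ln(30.07) = 0.8473 / 3.4034 = 0.2490

0.249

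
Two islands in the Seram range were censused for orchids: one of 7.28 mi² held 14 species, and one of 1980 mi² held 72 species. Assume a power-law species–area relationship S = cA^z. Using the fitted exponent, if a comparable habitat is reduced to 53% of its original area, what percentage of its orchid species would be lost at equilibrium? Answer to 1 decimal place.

16.9%

z = ln(72/14) / ln(1980/7.28) = 1.6376 / 5.6057 = 0.2921
S_new/S_old = (A_new/A_old)^z = 0.53^0.2921 = exp(0.2921 × -0.6349) = 0.8307
Fraction lost = 1 − 0.8307 = 0.1693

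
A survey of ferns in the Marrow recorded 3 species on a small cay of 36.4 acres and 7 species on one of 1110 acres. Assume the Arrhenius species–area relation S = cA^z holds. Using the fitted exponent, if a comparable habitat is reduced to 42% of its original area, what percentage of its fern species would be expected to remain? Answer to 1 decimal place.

80.6%

z = ln(7/3) / ln(1110/36.4) = 0.8473 / 3.4175 = 0.2479
S_new/S_old = (A_new/A_old)^z = 0.42^0.2479 = exp(0.2479 × -0.8675) = 0.8065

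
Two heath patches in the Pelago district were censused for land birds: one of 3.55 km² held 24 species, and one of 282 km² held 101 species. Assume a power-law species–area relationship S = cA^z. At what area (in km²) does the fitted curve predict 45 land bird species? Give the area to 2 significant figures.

24 km²

z = ln(101/24) / ln(282/3.55) = 1.4371 / 4.3750 = 0.3285
c = 24 / 3.55^0.3285 = 24 / 1.516 = 15.83
A = (45/15.83)^(1/0.3285) ⇒ ln A = ln(2.843)/0.3285 = 3.1807
A = e^3.1807 ≈ 24.06 km²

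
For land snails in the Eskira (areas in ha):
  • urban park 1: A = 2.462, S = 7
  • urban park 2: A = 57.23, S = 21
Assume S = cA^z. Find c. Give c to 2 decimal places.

z = ln(S₂/S₁) / ln(A₂/A₁) = ln(21/7) / ln(57.23/2.462) = 1.0986 / 3.1461 = 0.3492
c = S₁ / A₁^z = 7 / 2.462^0.3492 = 7 / 1.37 = 5.11

5.11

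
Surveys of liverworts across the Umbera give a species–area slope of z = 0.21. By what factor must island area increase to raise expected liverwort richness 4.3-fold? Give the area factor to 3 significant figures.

(A₂/A₁)^0.21 = 4.3, so A₂/A₁ = 4.3^(1/0.21) = 4.3^4.762
ln(A₂/A₁) = ln 4.3 / 0.21 = 1.4586 / 0.21 = 6.9458
A₂/A₁ = e^6.9458 ≈ 1039

1040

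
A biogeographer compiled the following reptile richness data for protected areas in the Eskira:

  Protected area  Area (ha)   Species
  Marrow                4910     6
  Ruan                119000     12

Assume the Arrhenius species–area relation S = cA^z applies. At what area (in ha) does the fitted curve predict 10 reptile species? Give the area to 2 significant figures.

z = ln(12/6) / ln(119000/4910) = 0.6931 / 3.1878 = 0.2174
c = 6 / 4910^0.2174 = 6 / 6.347 = 0.9453
A = (10/0.9453)^(1/0.2174) ⇒ ln A = ln(10.58)/0.2174 = 10.8484
A = e^10.8484 ≈ 51450 ha

51000 ha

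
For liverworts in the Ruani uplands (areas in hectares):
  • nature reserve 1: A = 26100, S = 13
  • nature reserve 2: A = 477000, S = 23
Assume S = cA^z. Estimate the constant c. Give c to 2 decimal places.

z = ln(S₂/S₁) / ln(A₂/A₁) = ln(23/13) / ln(477000/26100) = 0.5705 / 2.9056 = 0.1964
c = S₁ / A₁^z = 13 / 26100^0.1964 = 13 / 7.366 = 1.765

1.76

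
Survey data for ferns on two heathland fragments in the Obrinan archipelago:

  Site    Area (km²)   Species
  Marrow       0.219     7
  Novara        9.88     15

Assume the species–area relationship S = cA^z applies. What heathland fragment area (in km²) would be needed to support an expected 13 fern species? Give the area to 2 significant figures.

4.8 km²

z = ln(15/7) / ln(9.88/0.219) = 0.7621 / 3.8092 = 0.2001
c = 7 / 0.219^0.2001 = 7 / 0.738 = 9.486
A = (13/9.486)^(1/0.2001) ⇒ ln A = ln(1.371)/0.2001 = 1.5753
A = e^1.5753 ≈ 4.832 km²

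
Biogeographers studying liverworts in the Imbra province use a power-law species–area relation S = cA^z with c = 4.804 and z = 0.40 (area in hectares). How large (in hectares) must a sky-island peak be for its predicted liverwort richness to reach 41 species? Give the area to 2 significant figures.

41 = 4.804 × A^0.4  ⇒  A^0.4 = 41/4.804 = 8.535
ln A = ln(8.535) / 0.4 = 2.1441 / 0.4 = 5.3603
A = e^5.3603 ≈ 212.8 hectares

210 hectares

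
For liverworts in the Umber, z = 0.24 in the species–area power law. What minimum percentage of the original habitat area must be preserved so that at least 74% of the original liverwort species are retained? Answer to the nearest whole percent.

29%

Need (A_new/A_old)^0.24 = 0.74, so A_new/A_old = 0.74^(1/0.24) = 0.74^4.167
ln(A_new/A_old) = ln 0.74 / 0.24 = -0.3011 / 0.24 = -1.2546
A_new/A_old = e^-1.2546 ≈ 0.2852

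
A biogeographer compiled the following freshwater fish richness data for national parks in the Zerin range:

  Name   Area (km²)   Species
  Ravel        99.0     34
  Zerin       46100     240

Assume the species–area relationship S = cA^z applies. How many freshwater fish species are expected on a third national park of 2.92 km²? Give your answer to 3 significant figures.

z = ln(240/34) / ln(46100/99) = 1.9543 / 6.1434 = 0.3181
c = 34 / 99^0.3181 = 34 / 4.313 = 7.882
S₃ = 7.882 × 2.92^0.3181 = 7.882 × 1.406 ≈ 11.08

11.1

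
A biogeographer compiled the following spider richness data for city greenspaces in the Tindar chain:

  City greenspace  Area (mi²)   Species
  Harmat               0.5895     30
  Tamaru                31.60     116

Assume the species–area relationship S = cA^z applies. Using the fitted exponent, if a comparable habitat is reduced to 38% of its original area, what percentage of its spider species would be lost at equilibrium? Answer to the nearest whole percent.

28%

z = ln(116/30) / ln(31.6/0.5895) = 1.3524 / 3.9816 = 0.3397
S_new/S_old = (A_new/A_old)^z = 0.38^0.3397 = exp(0.3397 × -0.9676) = 0.7199
Fraction lost = 1 − 0.7199 = 0.2801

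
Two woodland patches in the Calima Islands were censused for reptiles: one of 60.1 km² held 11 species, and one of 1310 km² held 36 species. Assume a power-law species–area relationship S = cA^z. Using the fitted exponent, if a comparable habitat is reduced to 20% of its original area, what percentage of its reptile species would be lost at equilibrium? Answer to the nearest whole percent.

z = ln(36/11) / ln(1310/60.1) = 1.1856 / 3.0818 = 0.3847
S_new/S_old = (A_new/A_old)^z = 0.2^0.3847 = exp(0.3847 × -1.6094) = 0.5384
Fraction lost = 1 − 0.5384 = 0.4616

46%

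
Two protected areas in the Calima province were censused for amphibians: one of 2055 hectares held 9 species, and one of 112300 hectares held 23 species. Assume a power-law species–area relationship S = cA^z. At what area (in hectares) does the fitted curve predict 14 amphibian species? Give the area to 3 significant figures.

13500 hectares

z = ln(23/9) / ln(112300/2055) = 0.9383 / 4.0009 = 0.2345
c = 9 / 2055^0.2345 = 9 / 5.983 = 1.504
A = (14/1.504)^(1/0.2345) ⇒ ln A = ln(9.307)/0.2345 = 9.5121
A = e^9.5121 ≈ 13522 hectares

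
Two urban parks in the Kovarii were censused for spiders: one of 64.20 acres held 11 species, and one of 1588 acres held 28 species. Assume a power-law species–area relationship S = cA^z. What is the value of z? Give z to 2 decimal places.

0.29

Taking logs: ln S = ln c + z ln A, so z = (ln S₂ − ln S₁)/(ln A₂ − ln A₁).
z = ln(28/11) / ln(1588/64.2) = ln(2.545) / ln(24.74) = 0.9343 / 3.2082 = 0.2912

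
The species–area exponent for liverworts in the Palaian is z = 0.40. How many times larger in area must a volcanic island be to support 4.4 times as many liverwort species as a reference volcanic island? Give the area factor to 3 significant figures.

40.6

(A₂/A₁)^0.4 = 4.4, so A₂/A₁ = 4.4^(1/0.4) = 4.4^2.5
ln(A₂/A₁) = ln 4.4 / 0.4 = 1.4816 / 0.4 = 3.7040
A₂/A₁ = e^3.7040 ≈ 40.61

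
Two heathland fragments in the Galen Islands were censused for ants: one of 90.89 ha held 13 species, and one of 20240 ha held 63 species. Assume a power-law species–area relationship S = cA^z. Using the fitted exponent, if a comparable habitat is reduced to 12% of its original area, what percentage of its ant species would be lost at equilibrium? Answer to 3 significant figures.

z = ln(63/13) / ln(20240/90.89) = 1.5782 / 5.4058 = 0.2919
S_new/S_old = (A_new/A_old)^z = 0.12^0.2919 = exp(0.2919 × -2.1203) = 0.5385
Fraction lost = 1 − 0.5385 = 0.4615

46.2%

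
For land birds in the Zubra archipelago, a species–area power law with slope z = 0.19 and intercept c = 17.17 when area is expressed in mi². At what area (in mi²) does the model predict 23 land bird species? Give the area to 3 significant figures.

23 = 17.17 × A^0.19  ⇒  A^0.19 = 23/17.17 = 1.34
ln A = ln(1.34) / 0.19 = 0.2923 / 0.19 = 1.5386
A = e^1.5386 ≈ 4.658 mi²

4.66 mi²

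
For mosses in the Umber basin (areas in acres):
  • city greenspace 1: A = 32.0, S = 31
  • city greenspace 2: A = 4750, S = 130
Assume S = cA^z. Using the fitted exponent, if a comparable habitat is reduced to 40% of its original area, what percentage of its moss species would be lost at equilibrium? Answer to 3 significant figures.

23.1%

z = ln(130/31) / ln(4750/32) = 1.4335 / 5.0002 = 0.2867
S_new/S_old = (A_new/A_old)^z = 0.4^0.2867 = exp(0.2867 × -0.9163) = 0.769
Fraction lost = 1 − 0.769 = 0.231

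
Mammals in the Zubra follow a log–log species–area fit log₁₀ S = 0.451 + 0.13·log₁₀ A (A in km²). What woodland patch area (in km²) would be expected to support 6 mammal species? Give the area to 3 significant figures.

329 km²

6 = 2.825 × A^0.13  ⇒  A^0.13 = 6/2.825 = 2.124
ln A = ln(2.124) / 0.13 = 0.7533 / 0.13 = 5.7946
A = e^5.7946 ≈ 328.5 km²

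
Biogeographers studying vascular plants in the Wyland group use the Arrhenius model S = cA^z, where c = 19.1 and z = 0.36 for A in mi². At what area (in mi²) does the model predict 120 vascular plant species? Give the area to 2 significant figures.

160 mi²

120 = 19.1 × A^0.36  ⇒  A^0.36 = 120/19.1 = 6.283
ln A = ln(6.283) / 0.36 = 1.8378 / 0.36 = 5.1050
A = e^5.1050 ≈ 164.8 mi²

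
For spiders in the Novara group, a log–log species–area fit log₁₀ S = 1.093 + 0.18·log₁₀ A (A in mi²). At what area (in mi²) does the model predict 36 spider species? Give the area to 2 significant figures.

370 mi²

36 = 12.39 × A^0.18  ⇒  A^0.18 = 36/12.39 = 2.906
ln A = ln(2.906) / 0.18 = 1.0668 / 0.18 = 5.9266
A = e^5.9266 ≈ 374.9 mi²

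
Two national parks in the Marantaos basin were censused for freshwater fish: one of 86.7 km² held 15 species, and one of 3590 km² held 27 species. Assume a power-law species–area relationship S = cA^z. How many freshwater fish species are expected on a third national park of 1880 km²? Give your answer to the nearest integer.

z = ln(27/15) / ln(3590/86.7) = 0.5878 / 3.7235 = 0.1579
c = 15 / 86.7^0.1579 = 15 / 2.023 = 7.416
S₃ = 7.416 × 1880^0.1579 = 7.416 × 3.287 ≈ 24.38

24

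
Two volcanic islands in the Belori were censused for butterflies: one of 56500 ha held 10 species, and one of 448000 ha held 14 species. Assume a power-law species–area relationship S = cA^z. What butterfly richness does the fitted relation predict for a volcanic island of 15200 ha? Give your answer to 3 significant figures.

8.08

z = ln(14/10) / ln(448000/56500) = 0.3365 / 2.0706 = 0.1625
c = 10 / 56500^0.1625 = 10 / 5.919 = 1.69
S₃ = 1.69 × 15200^0.1625 = 1.69 × 4.782 ≈ 8.079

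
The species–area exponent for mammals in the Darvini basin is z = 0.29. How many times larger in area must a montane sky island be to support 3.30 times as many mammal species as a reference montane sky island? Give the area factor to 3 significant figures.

61.4

(A₂/A₁)^0.29 = 3.3, so A₂/A₁ = 3.3^(1/0.29) = 3.3^3.448
ln(A₂/A₁) = ln 3.3 / 0.29 = 1.1939 / 0.29 = 4.1170
A₂/A₁ = e^4.1170 ≈ 61.37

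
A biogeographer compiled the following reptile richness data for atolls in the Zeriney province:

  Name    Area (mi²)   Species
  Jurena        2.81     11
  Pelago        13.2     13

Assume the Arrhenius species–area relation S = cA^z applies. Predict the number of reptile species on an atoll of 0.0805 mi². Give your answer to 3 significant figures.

7.50

z = ln(13/11) / ln(13.2/2.81) = 0.1671 / 1.5470 = 0.1080
c = 11 / 2.81^0.1080 = 11 / 1.118 = 9.839
S₃ = 9.839 × 0.0805^0.1080 = 9.839 × 0.7618 ≈ 7.495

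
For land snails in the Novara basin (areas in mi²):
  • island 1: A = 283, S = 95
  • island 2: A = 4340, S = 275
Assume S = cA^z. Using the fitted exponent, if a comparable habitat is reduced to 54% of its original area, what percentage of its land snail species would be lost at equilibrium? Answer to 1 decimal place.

z = ln(275/95) / ln(4340/283) = 1.0629 / 2.7302 = 0.3893
S_new/S_old = (A_new/A_old)^z = 0.54^0.3893 = exp(0.3893 × -0.6162) = 0.7867
Fraction lost = 1 − 0.7867 = 0.2133

21.3%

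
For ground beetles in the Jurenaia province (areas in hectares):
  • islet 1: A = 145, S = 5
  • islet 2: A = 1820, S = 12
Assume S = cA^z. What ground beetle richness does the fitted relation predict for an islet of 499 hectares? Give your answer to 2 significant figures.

7.7

z = ln(12/5) / ln(1820/145) = 0.8755 / 2.5299 = 0.3461
c = 5 / 145^0.3461 = 5 / 5.597 = 0.8933
S₃ = 0.8933 × 499^0.3461 = 0.8933 × 8.584 ≈ 7.668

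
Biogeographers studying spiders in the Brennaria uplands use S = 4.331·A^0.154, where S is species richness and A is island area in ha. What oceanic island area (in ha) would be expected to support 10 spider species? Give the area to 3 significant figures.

10 = 4.331 × A^0.154  ⇒  A^0.154 = 10/4.331 = 2.309
ln A = ln(2.309) / 0.154 = 0.8368 / 0.154 = 5.4337
A = e^5.4337 ≈ 229 ha

229 ha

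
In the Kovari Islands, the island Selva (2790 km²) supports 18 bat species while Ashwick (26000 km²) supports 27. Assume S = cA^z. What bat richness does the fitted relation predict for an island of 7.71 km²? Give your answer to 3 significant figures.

z = ln(27/18) / ln(26000/2790) = 0.4055 / 2.2321 = 0.1817
c = 18 / 2790^0.1817 = 18 / 4.226 = 4.26
S₃ = 4.26 × 7.71^0.1817 = 4.26 × 1.449 ≈ 6.173

6.17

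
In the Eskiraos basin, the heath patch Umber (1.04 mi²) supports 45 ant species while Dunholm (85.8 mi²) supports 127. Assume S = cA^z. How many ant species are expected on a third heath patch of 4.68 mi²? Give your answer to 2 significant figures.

64

z = ln(127/45) / ln(85.8/1.04) = 1.0375 / 4.4128 = 0.2351
c = 45 / 1.04^0.2351 = 45 / 1.009 = 44.59
S₃ = 44.59 × 4.68^0.2351 = 44.59 × 1.437 ≈ 64.09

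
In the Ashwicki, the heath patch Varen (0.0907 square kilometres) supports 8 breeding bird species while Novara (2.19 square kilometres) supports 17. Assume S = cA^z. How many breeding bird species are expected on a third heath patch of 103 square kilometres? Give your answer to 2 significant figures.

42

z = ln(17/8) / ln(2.19/0.0907) = 0.7538 / 3.1841 = 0.2367
c = 8 / 0.0907^0.2367 = 8 / 0.5665 = 14.12
S₃ = 14.12 × 103^0.2367 = 14.12 × 2.996 ≈ 42.3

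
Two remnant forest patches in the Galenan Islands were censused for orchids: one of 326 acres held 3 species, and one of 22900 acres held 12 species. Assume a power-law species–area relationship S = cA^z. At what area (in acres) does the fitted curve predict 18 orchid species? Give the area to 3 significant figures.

z = ln(12/3) / ln(22900/326) = 1.3863 / 4.2520 = 0.3260
c = 3 / 326^0.3260 = 3 / 6.598 = 0.4547
A = (18/0.4547)^(1/0.3260) ⇒ ln A = ln(39.59)/0.3260 = 11.2825
A = e^11.2825 ≈ 79421 acres

79400 acres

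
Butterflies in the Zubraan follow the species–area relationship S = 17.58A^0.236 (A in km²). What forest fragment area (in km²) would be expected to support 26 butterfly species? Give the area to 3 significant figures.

5.25 km²

26 = 17.58 × A^0.236  ⇒  A^0.236 = 26/17.58 = 1.479
ln A = ln(1.479) / 0.236 = 0.3913 / 0.236 = 1.6582
A = e^1.6582 ≈ 5.25 km²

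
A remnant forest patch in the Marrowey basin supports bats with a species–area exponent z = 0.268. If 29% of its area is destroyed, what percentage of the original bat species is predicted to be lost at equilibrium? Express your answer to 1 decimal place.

S_new/S_old = (A_new/A_old)^z = 0.71^0.268
= exp(0.268 × ln 0.71) = exp(0.268 × -0.3425) = exp(-0.0918) ≈ 0.9123
Fraction lost = 1 − 0.9123 = 0.0877

8.8%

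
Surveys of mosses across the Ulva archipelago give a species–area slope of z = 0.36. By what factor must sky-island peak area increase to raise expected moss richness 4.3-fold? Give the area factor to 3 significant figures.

57.5

(A₂/A₁)^0.36 = 4.3, so A₂/A₁ = 4.3^(1/0.36) = 4.3^2.778
ln(A₂/A₁) = ln 4.3 / 0.36 = 1.4586 / 0.36 = 4.0517
A₂/A₁ = e^4.0517 ≈ 57.5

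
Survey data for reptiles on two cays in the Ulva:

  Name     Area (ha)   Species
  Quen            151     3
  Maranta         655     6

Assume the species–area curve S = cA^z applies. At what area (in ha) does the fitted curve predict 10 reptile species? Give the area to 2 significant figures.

z = ln(6/3) / ln(655/151) = 0.6931 / 1.4674 = 0.4724
c = 3 / 151^0.4724 = 3 / 10.7 = 0.2804
A = (10/0.2804)^(1/0.4724) ⇒ ln A = ln(35.66)/0.4724 = 7.5660
A = e^7.5660 ≈ 1931 ha

1900 ha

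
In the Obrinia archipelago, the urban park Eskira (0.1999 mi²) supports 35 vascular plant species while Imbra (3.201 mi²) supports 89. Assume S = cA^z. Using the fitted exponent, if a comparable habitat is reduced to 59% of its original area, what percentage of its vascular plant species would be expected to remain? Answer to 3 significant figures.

z = ln(89/35) / ln(3.201/0.1999) = 0.9333 / 2.7734 = 0.3365
S_new/S_old = (A_new/A_old)^z = 0.59^0.3365 = exp(0.3365 × -0.5276) = 0.8373

83.7%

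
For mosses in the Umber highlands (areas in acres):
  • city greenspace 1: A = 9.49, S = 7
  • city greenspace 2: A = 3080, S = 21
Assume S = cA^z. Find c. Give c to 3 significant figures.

4.56

z = ln(S₂/S₁) / ln(A₂/A₁) = ln(21/7) / ln(3080/9.49) = 1.0986 / 5.7824 = 0.1900
c = S₁ / A₁^z = 7 / 9.49^0.1900 = 7 / 1.533 = 4.565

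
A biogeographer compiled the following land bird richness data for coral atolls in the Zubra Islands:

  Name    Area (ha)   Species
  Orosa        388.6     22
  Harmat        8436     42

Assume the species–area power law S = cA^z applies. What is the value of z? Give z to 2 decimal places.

0.21

Taking logs: ln S = ln c + z ln A, so z = (ln S₂ − ln S₁)/(ln A₂ − ln A₁).
z = ln(42/22) / ln(8436/388.6) = ln(1.909) / ln(21.71) = 0.6466 / 3.0777 = 0.2101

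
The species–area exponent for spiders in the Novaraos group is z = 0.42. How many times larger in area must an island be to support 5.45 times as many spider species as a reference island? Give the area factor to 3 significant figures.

(A₂/A₁)^0.42 = 5.45, so A₂/A₁ = 5.45^(1/0.42) = 5.45^2.381
ln(A₂/A₁) = ln 5.45 / 0.42 = 1.6956 / 0.42 = 4.0372
A₂/A₁ = e^4.0372 ≈ 56.67

56.7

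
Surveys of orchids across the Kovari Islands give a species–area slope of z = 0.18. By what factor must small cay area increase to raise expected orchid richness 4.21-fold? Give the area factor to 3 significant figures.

(A₂/A₁)^0.18 = 4.21, so A₂/A₁ = 4.21^(1/0.18) = 4.21^5.556
ln(A₂/A₁) = ln 4.21 / 0.18 = 1.4375 / 0.18 = 7.9859
A₂/A₁ = e^7.9859 ≈ 2939

2940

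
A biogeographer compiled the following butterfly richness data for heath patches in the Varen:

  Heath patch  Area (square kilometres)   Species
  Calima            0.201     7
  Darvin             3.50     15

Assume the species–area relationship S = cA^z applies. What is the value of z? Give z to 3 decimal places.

Taking logs: ln S = ln c + z ln A, so z = (ln S₂ − ln S₁)/(ln A₂ − ln A₁).
z = ln(15/7) / ln(3.5/0.201) = ln(2.143) / ln(17.41) = 0.7621 / 2.8572 = 0.2667

0.267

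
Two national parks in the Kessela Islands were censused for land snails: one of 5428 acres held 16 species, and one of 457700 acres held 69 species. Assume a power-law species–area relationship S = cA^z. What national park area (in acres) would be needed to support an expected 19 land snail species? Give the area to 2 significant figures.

z = ln(69/16) / ln(457700/5428) = 1.4615 / 4.4346 = 0.3296
c = 16 / 5428^0.3296 = 16 / 17.01 = 0.9404
A = (19/0.9404)^(1/0.3296) ⇒ ln A = ln(20.2)/0.3296 = 9.1208
A = e^9.1208 ≈ 9143 acres

9100 acres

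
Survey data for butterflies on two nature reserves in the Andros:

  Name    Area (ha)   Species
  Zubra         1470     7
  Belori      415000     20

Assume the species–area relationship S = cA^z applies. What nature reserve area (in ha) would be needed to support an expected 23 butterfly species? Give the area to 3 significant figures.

z = ln(20/7) / ln(415000/1470) = 1.0498 / 5.6430 = 0.1860
c = 7 / 1470^0.1860 = 7 / 3.884 = 1.802
A = (23/1.802)^(1/0.1860) ⇒ ln A = ln(12.76)/0.1860 = 13.6873
A = e^13.6873 ≈ 879654 ha

880000 ha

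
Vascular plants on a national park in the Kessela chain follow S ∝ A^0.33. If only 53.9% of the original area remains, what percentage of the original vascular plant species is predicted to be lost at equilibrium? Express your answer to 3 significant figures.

18.4%

S_new/S_old = (A_new/A_old)^z = 0.539^0.33
= exp(0.33 × ln 0.539) = exp(0.33 × -0.6180) = exp(-0.2040) ≈ 0.8155
Fraction lost = 1 − 0.8155 = 0.1845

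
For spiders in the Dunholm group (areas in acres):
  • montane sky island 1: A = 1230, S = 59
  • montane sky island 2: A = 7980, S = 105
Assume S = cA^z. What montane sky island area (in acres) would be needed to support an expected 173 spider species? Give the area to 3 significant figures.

40300 acres

z = ln(105/59) / ln(7980/1230) = 0.5764 / 1.8699 = 0.3083
c = 59 / 1230^0.3083 = 59 / 8.964 = 6.582
A = (173/6.582)^(1/0.3083) ⇒ ln A = ln(26.28)/0.3083 = 10.6045
A = e^10.6045 ≈ 40317 acres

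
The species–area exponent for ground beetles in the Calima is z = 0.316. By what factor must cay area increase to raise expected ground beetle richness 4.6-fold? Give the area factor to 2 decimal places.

125.12

(A₂/A₁)^0.316 = 4.6, so A₂/A₁ = 4.6^(1/0.316) = 4.6^3.165
ln(A₂/A₁) = ln 4.6 / 0.316 = 1.5261 / 0.316 = 4.8293
A₂/A₁ = e^4.8293 ≈ 125.1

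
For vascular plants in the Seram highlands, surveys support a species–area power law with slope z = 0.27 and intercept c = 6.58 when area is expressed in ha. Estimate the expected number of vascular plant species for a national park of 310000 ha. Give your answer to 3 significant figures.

200

S = 6.58 × 310000^0.27
ln S = ln 6.58 + 0.27 × ln 310000 = 1.8840 + 0.27 × 12.6443 = 5.2980
S = e^5.2980 ≈ 199.9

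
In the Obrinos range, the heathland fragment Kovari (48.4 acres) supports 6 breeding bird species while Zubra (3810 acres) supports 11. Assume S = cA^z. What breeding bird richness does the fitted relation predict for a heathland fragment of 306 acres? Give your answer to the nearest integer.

8

z = ln(11/6) / ln(3810/48.4) = 0.6061 / 4.3659 = 0.1388
c = 6 / 48.4^0.1388 = 6 / 1.714 = 3.501
S₃ = 3.501 × 306^0.1388 = 3.501 × 2.214 ≈ 7.751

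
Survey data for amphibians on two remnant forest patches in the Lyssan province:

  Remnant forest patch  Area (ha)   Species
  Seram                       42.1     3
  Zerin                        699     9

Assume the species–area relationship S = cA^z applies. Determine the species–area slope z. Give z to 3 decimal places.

Taking logs: ln S = ln c + z ln A, so z = (ln S₂ − ln S₁)/(ln A₂ − ln A₁).
z = ln(9/3) / ln(699/42.1) = ln(3) / ln(16.6) = 1.0986 / 2.8096 = 0.3910

0.391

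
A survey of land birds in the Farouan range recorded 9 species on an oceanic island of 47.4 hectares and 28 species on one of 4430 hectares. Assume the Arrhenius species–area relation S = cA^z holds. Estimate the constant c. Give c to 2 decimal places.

z = ln(S₂/S₁) / ln(A₂/A₁) = ln(28/9) / ln(4430/47.4) = 1.1350 / 4.5375 = 0.2501
c = S₁ / A₁^z = 9 / 47.4^0.2501 = 9 / 2.625 = 3.428

3.43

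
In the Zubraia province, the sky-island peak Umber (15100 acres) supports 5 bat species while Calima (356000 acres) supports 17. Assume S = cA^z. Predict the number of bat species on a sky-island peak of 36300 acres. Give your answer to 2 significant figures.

z = ln(17/5) / ln(356000/15100) = 1.2238 / 3.1602 = 0.3872
c = 5 / 15100^0.3872 = 5 / 41.52 = 0.1204
S₃ = 0.1204 × 36300^0.3872 = 0.1204 × 58.32 ≈ 7.022

7.0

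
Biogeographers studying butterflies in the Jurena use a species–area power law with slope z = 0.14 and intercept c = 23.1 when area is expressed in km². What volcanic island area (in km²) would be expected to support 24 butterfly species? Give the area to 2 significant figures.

24 = 23.1 × A^0.14  ⇒  A^0.14 = 24/23.1 = 1.039
ln A = ln(1.039) / 0.14 = 0.0382 / 0.14 = 0.2730
A = e^0.2730 ≈ 1.314 km²

1.3 km²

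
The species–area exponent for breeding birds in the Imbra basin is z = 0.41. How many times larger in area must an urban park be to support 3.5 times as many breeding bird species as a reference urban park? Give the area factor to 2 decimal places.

21.23

(A₂/A₁)^0.41 = 3.5, so A₂/A₁ = 3.5^(1/0.41) = 3.5^2.439
ln(A₂/A₁) = ln 3.5 / 0.41 = 1.2528 / 0.41 = 3.0555
A₂/A₁ = e^3.0555 ≈ 21.23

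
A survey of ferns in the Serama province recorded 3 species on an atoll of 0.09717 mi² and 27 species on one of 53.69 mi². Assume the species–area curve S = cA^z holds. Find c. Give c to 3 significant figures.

6.75

z = ln(S₂/S₁) / ln(A₂/A₁) = ln(27/3) / ln(53.69/0.09717) = 2.1972 / 6.3145 = 0.3480
c = S₁ / A₁^z = 3 / 0.09717^0.3480 = 3 / 0.4443 = 6.752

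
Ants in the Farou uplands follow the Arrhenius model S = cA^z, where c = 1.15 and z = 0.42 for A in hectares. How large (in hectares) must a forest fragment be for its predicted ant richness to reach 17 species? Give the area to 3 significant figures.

17 = 1.15 × A^0.42  ⇒  A^0.42 = 17/1.15 = 14.78
ln A = ln(14.78) / 0.42 = 2.6935 / 0.42 = 6.4130
A = e^6.4130 ≈ 609.7 hectares

610 hectares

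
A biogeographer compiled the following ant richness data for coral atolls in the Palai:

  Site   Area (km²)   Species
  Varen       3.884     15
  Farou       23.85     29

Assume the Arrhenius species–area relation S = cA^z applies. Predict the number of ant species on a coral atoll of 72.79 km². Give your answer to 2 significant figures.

43

z = ln(29/15) / ln(23.85/3.884) = 0.6592 / 1.8149 = 0.3632
c = 15 / 3.884^0.3632 = 15 / 1.637 = 9.163
S₃ = 9.163 × 72.79^0.3632 = 9.163 × 4.746 ≈ 43.49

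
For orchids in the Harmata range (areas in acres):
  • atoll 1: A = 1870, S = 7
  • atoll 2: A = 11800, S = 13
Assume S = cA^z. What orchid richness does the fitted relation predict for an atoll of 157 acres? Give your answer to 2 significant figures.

z = ln(13/7) / ln(11800/1870) = 0.6190 / 1.8422 = 0.3360
c = 7 / 1870^0.3360 = 7 / 12.57 = 0.5567
S₃ = 0.5567 × 157^0.3360 = 0.5567 × 5.469 ≈ 3.045

3.0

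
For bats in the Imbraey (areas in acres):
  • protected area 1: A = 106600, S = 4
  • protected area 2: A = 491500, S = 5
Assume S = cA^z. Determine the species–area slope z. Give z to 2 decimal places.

Taking logs: ln S = ln c + z ln A, so z = (ln S₂ − ln S₁)/(ln A₂ − ln A₁).
z = ln(5/4) / ln(491500/106600) = ln(1.25) / ln(4.611) = 0.2231 / 1.5284 = 0.1460

0.15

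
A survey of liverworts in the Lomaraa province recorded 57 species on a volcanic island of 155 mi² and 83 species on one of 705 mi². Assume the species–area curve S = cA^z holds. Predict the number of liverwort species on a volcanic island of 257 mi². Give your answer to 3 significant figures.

z = ln(83/57) / ln(705/155) = 0.3758 / 1.5148 = 0.2481
c = 57 / 155^0.2481 = 57 / 3.494 = 16.31
S₃ = 16.31 × 257^0.2481 = 16.31 × 3.962 ≈ 64.62

64.6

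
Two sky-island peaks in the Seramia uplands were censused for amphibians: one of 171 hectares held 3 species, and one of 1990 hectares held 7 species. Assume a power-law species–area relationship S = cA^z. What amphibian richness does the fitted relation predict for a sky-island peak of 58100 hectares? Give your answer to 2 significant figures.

z = ln(7/3) / ln(1990/171) = 0.8473 / 2.4542 = 0.3452
c = 3 / 171^0.3452 = 3 / 5.901 = 0.5084
S₃ = 0.5084 × 58100^0.3452 = 0.5084 × 44.14 ≈ 22.44

22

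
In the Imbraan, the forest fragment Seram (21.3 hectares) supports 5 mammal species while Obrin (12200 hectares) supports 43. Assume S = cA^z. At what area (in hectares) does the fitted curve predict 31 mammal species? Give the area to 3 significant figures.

4640 hectares

z = ln(43/5) / ln(12200/21.3) = 2.1518 / 6.3505 = 0.3388
c = 5 / 21.3^0.3388 = 5 / 2.819 = 1.774
A = (31/1.774)^(1/0.3388) ⇒ ln A = ln(17.48)/0.3388 = 8.4435
A = e^8.4435 ≈ 4645 hectares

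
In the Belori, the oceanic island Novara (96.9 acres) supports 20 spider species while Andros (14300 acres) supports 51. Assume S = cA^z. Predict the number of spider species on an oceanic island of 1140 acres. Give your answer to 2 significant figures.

z = ln(51/20) / ln(14300/96.9) = 0.9361 / 4.9943 = 0.1874
c = 20 / 96.9^0.1874 = 20 / 2.357 = 8.487
S₃ = 8.487 × 1140^0.1874 = 8.487 × 3.741 ≈ 31.75

32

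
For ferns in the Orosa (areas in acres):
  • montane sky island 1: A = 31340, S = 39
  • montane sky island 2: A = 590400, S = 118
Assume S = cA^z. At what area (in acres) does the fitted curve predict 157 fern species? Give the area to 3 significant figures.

1260000 acres

z = ln(118/39) / ln(590400/31340) = 1.1071 / 2.9359 = 0.3771
c = 39 / 31340^0.3771 = 39 / 49.6 = 0.7863
A = (157/0.7863)^(1/0.3771) ⇒ ln A = ln(199.7)/0.3771 = 14.0458
A = e^14.0458 ≈ 1258985 acres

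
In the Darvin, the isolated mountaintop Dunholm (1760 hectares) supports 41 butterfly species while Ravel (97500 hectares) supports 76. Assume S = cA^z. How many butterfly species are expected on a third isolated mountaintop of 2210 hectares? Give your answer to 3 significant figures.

z = ln(76/41) / ln(97500/1760) = 0.6172 / 4.0145 = 0.1537
c = 41 / 1760^0.1537 = 41 / 3.155 = 13
S₃ = 13 × 2210^0.1537 = 13 × 3.267 ≈ 42.46

42.5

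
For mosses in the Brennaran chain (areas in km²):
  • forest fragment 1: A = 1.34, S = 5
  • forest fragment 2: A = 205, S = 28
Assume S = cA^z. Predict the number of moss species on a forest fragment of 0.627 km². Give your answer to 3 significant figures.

3.85

z = ln(28/5) / ln(205/1.34) = 1.7228 / 5.0303 = 0.3425
c = 5 / 1.34^0.3425 = 5 / 1.105 = 4.523
S₃ = 4.523 × 0.627^0.3425 = 4.523 × 0.8523 ≈ 3.855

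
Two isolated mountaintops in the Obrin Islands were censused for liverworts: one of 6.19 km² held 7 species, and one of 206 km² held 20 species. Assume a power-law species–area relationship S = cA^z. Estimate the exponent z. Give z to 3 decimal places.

Taking logs: ln S = ln c + z ln A, so z = (ln S₂ − ln S₁)/(ln A₂ − ln A₁).
z = ln(20/7) / ln(206/6.19) = ln(2.857) / ln(33.28) = 1.0498 / 3.5049 = 0.2995

0.300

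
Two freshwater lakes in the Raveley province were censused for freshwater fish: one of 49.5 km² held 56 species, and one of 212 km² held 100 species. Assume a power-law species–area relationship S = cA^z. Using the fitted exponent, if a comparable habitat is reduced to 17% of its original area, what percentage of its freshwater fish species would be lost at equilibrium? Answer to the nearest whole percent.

z = ln(100/56) / ln(212/49.5) = 0.5798 / 1.4546 = 0.3986
S_new/S_old = (A_new/A_old)^z = 0.17^0.3986 = exp(0.3986 × -1.7720) = 0.4935
Fraction lost = 1 − 0.4935 = 0.5065

51%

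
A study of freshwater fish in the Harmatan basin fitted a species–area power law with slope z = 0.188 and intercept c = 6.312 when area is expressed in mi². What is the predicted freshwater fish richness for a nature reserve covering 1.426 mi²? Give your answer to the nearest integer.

S = 6.312 × 1.426^0.188
ln S = ln 6.312 + 0.188 × ln 1.426 = 1.8425 + 0.188 × 0.3549 = 1.9092
S = e^1.9092 ≈ 6.747

7 species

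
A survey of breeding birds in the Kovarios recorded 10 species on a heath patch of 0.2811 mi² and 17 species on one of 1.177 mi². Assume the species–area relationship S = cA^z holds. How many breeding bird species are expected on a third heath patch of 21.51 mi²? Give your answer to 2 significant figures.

z = ln(17/10) / ln(1.177/0.2811) = 0.5306 / 1.4320 = 0.3705
c = 10 / 0.2811^0.3705 = 10 / 0.6249 = 16
S₃ = 16 × 21.51^0.3705 = 16 × 3.117 ≈ 49.89

50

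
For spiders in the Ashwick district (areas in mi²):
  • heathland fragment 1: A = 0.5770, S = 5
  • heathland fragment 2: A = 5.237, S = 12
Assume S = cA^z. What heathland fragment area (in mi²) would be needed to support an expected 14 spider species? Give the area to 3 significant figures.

7.72 mi²

z = ln(12/5) / ln(5.237/0.577) = 0.8755 / 2.2057 = 0.3969
c = 5 / 0.577^0.3969 = 5 / 0.8039 = 6.22
A = (14/6.22)^(1/0.3969) ⇒ ln A = ln(2.251)/0.3969 = 2.0441
A = e^2.0441 ≈ 7.722 mi²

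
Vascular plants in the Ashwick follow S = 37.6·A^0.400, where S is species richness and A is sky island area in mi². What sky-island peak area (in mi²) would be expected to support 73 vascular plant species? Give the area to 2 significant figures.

5.3 mi²

73 = 37.6 × A^0.4  ⇒  A^0.4 = 73/37.6 = 1.941
ln A = ln(1.941) / 0.4 = 0.6635 / 0.4 = 1.6586
A = e^1.6586 ≈ 5.252 mi²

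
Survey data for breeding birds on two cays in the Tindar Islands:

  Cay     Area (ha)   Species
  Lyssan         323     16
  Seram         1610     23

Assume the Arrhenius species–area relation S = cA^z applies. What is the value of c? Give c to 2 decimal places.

z = ln(S₂/S₁) / ln(A₂/A₁) = ln(23/16) / ln(1610/323) = 0.3629 / 1.6063 = 0.2259
c = S₁ / A₁^z = 16 / 323^0.2259 = 16 / 3.689 = 4.337

4.34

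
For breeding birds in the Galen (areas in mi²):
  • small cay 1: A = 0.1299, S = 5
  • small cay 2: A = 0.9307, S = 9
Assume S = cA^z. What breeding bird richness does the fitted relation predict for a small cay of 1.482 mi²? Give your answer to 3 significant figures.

10.3

z = ln(9/5) / ln(0.9307/0.1299) = 0.5878 / 1.9692 = 0.2985
c = 5 / 0.1299^0.2985 = 5 / 0.5438 = 9.195
S₃ = 9.195 × 1.482^0.2985 = 9.195 × 1.125 ≈ 10.34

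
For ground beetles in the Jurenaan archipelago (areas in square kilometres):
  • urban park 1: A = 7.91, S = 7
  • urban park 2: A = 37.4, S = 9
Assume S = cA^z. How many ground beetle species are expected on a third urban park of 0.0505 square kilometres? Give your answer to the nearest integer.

z = ln(9/7) / ln(37.4/7.91) = 0.2513 / 1.5535 = 0.1618
c = 7 / 7.91^0.1618 = 7 / 1.397 = 5.01
S₃ = 5.01 × 0.0505^0.1618 = 5.01 × 0.6169 ≈ 3.091

3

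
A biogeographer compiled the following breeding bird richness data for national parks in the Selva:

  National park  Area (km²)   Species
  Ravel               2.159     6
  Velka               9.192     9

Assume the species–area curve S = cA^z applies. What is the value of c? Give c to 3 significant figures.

z = ln(S₂/S₁) / ln(A₂/A₁) = ln(9/6) / ln(9.192/2.159) = 0.4055 / 1.4487 = 0.2799
c = S₁ / A₁^z = 6 / 2.159^0.2799 = 6 / 1.24 = 4.837

4.84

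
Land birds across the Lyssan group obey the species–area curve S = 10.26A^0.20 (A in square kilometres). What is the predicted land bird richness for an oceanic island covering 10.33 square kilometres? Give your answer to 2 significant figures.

16

S = 10.26 × 10.33^0.2
ln S = ln 10.26 + 0.2 × ln 10.33 = 2.3283 + 0.2 × 2.3351 = 2.7953
S = e^2.7953 ≈ 16.37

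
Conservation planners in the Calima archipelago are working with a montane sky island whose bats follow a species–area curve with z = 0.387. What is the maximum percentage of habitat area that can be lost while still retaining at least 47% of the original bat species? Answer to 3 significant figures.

85.8%

Need (A_new/A_old)^0.387 = 0.47, so A_new/A_old = 0.47^(1/0.387) = 0.47^2.584
ln(A_new/A_old) = ln 0.47 / 0.387 = -0.7550 / 0.387 = -1.9510
A_new/A_old = e^-1.9510 ≈ 0.1421
Fraction that can be lost = 1 − 0.1421 = 0.8579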